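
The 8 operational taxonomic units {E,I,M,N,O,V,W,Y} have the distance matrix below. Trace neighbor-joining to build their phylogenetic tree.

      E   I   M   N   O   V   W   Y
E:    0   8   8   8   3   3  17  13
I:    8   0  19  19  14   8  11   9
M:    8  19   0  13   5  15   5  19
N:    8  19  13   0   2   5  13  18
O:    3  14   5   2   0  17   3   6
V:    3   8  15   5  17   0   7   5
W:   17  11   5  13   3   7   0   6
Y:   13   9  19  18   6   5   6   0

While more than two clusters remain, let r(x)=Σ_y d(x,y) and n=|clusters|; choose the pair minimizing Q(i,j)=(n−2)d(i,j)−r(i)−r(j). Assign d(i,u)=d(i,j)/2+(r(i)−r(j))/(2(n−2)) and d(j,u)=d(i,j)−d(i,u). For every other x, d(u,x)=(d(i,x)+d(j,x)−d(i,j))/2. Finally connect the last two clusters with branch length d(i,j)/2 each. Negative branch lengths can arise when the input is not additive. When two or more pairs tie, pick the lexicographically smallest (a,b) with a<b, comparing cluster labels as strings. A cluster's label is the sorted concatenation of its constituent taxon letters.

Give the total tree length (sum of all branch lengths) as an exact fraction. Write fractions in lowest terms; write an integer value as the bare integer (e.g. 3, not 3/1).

237/8

1. join M+W (d=5, Q=-116) ⇒ MW; edges |M|=13/3, |W|=2/3
  updated: d(E,MW)=10, d(I,MW)=25/2, d(MW,N)=21/2, d(MW,O)=3/2, d(MW,V)=17/2, d(MW,Y)=10
2. join N+O (d=2, Q=-96) ⇒ NO; edges |N|=29/10, |O|=-9/10
  updated: d(E,NO)=9/2, d(I,NO)=31/2, d(MW,NO)=5, d(NO,V)=10, d(NO,Y)=11
3. join MW+NO (d=5, Q=-72) ⇒ MNOW; edges |MW|=5/2, |NO|=5/2
  updated: d(E,MNOW)=19/4, d(I,MNOW)=23/2, d(MNOW,V)=27/4, d(MNOW,Y)=8
4. join E+MNOW (d=19/4, Q=-91/2) ⇒ EMNOW; edges |E|=2, |MNOW|=11/4
  updated: d(EMNOW,I)=59/8, d(EMNOW,V)=5/2, d(EMNOW,Y)=65/8
5. join EMNOW+V (d=5/2, Q=-57/2) ⇒ EMNOVW; edges |EMNOW|=15/8, |V|=5/8
  updated: d(EMNOVW,I)=103/16, d(EMNOVW,Y)=85/16
6. join EMNOVW+I (d=103/16, Q=-83/4) ⇒ EIMNOVW; edges |EMNOVW|=11/8, |I|=81/16
  updated: d(EIMNOVW,Y)=63/16
7. join EIMNOVW+Y (d=63/16) ⇒ EIMNOVWY; edges |EIMNOVW|=63/32, |Y|=63/32
final tree: ((((E:2,((M:13/3,W:2/3):5/2,(N:29/10,O:-9/10):5/2):11/4):15/8,V:5/8):11/8,I:81/16):63/32,Y:63/32)
total length: 237/8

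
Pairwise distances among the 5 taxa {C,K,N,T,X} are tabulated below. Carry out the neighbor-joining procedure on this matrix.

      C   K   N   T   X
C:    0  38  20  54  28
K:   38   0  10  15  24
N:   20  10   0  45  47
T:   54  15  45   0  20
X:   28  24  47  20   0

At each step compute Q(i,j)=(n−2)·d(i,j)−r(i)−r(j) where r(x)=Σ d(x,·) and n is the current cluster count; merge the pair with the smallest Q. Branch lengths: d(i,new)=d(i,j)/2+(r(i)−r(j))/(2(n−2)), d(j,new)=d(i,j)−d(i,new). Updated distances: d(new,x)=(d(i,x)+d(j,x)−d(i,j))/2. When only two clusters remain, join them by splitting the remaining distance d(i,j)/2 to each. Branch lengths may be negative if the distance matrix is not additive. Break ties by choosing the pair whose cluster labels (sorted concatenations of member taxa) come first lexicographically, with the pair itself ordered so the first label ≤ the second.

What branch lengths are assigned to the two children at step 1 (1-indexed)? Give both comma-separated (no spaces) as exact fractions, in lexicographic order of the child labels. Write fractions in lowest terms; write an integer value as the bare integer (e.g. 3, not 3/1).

13,7

step 1: merge (C,N) at d=20, Q=-202; branch lengths C→13, N→7; new cluster CN
  updated: d(CN,K)=14, d(CN,T)=79/2, d(CN,X)=55/2
step 2: merge (CN,K) at d=14, Q=-106; branch lengths CN→14, K→0; new cluster CKN
  updated: d(CKN,T)=81/4, d(CKN,X)=75/4
step 3: merge (CKN,T) at d=81/4, Q=-59; branch lengths CKN→19/2, T→43/4; new cluster CKNT
  updated: d(CKNT,X)=37/4
step 4: merge (CKNT,X) at d=37/4; branch lengths CKNT→37/8, X→37/8; new cluster CKNTX
final tree: ((((C:13,N:7):14,K:0):19/2,T:43/4):37/8,X:37/8)
total length: 127/2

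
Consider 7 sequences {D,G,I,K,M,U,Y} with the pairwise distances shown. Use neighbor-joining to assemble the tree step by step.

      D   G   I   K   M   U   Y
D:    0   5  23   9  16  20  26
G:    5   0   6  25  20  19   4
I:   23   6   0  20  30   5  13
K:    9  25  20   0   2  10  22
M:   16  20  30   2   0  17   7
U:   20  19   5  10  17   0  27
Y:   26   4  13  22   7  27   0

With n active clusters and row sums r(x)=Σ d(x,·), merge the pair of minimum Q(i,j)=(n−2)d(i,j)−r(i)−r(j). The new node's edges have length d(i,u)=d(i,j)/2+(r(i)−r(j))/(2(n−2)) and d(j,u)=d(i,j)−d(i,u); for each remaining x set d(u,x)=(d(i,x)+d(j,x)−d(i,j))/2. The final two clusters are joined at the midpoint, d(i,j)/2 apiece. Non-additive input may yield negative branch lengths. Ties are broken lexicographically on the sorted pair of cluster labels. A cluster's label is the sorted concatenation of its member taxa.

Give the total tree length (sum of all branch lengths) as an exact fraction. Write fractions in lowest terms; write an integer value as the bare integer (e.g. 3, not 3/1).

step 1: merge (I,U) at d=5, Q=-170; branch lengths I→12/5, U→13/5; new cluster IU
  updated: d(D,IU)=19, d(G,IU)=10, d(IU,K)=25/2, d(IU,M)=21, d(IU,Y)=35/2
step 2: merge (K,M) at d=2, Q=-257/2; branch lengths K→25/16, M→7/16; new cluster KM
  updated: d(D,KM)=23/2, d(G,KM)=43/2, d(IU,KM)=63/4, d(KM,Y)=27/2
step 3: merge (G,Y) at d=4, Q=-179/2; branch lengths G→-17/12, Y→65/12; new cluster GY
  updated: d(D,GY)=27/2, d(GY,IU)=47/4, d(GY,KM)=31/2
step 4: merge (D,KM) at d=23/2, Q=-255/4; branch lengths D→97/16, KM→87/16; new cluster DKM
  updated: d(DKM,GY)=35/4, d(DKM,IU)=93/8
step 5: merge (DKM,GY) at d=35/4, Q=-257/8; branch lengths DKM→69/16, GY→71/16; new cluster DGKMY
  updated: d(DGKMY,IU)=117/16
step 6: merge (DGKMY,IU) at d=117/16; branch lengths DGKMY→117/32, IU→117/32; new cluster DGIKMUY
final tree: (((D:97/16,(K:25/16,M:7/16):87/16):69/16,(G:-17/12,Y:65/12):71/16):117/32,(I:12/5,U:13/5):117/32)
total length: 617/16

617/16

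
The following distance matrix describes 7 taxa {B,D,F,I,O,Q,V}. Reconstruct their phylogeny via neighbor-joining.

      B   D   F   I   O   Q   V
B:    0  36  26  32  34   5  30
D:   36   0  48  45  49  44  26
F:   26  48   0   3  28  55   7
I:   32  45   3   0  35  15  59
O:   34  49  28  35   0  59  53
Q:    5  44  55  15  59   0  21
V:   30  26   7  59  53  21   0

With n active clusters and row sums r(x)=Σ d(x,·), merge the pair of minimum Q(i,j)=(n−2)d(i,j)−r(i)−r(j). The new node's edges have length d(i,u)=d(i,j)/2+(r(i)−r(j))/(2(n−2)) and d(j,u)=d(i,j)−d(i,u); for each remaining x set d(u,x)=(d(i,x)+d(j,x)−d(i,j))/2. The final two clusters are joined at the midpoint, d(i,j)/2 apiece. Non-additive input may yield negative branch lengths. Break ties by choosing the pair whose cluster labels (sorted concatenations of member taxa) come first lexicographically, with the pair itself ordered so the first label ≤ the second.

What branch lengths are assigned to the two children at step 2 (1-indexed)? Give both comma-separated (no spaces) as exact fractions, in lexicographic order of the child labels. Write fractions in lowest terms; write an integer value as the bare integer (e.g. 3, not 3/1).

1. join F+I (d=3, Q=-341) ⇒ FI; edges |F|=-7/10, |I|=37/10
  updated: d(B,FI)=55/2, d(D,FI)=45, d(FI,O)=30, d(FI,Q)=67/2, d(FI,V)=63/2
2. join B+Q (d=5, Q=-275) ⇒ BQ; edges |B|=-5/4, |Q|=25/4
  updated: d(BQ,D)=75/2, d(BQ,FI)=28, d(BQ,O)=44, d(BQ,V)=23
3. join FI+O (d=30, Q=-441/2) ⇒ FIO; edges |FI|=97/12, |O|=263/12
  updated: d(BQ,FIO)=21, d(D,FIO)=32, d(FIO,V)=109/4
4. join BQ+FIO (d=21, Q=-479/4) ⇒ BFIOQ; edges |BQ|=173/16, |FIO|=163/16
  updated: d(BFIOQ,D)=97/4, d(BFIOQ,V)=117/8
5. join BFIOQ+D (d=97/4, Q=-519/8) ⇒ BDFIOQ; edges |BFIOQ|=103/16, |D|=285/16
  updated: d(BDFIOQ,V)=131/16
6. join BDFIOQ+V (d=131/16) ⇒ BDFIOQV; edges |BDFIOQ|=131/32, |V|=131/32
final tree: ((((B:-5/4,Q:25/4):173/16,((F:-7/10,I:37/10):97/12,O:263/12):163/16):103/16,D:285/16):131/32,V:131/32)
total length: 1463/16

-5/4,25/4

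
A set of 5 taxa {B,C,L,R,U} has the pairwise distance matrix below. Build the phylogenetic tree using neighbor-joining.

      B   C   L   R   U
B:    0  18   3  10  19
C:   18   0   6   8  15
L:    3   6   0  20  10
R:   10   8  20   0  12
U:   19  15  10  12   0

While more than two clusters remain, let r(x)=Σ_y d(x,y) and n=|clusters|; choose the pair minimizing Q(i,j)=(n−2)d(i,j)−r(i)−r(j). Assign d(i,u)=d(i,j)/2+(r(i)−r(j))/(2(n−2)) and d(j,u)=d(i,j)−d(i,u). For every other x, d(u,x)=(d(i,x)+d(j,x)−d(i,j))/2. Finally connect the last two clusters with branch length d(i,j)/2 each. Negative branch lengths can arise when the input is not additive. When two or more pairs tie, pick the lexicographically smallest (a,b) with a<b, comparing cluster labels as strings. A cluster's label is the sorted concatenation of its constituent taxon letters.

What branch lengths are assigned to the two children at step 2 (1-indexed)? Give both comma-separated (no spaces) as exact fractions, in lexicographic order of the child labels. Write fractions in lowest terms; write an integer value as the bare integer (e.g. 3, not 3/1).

iteration 1: select B,L (d=3, Q=-80); attach at lengths (10/3, -1/3); label the merged cluster BL
  updated: d(BL,C)=21/2, d(BL,R)=27/2, d(BL,U)=13
iteration 2: select BL,U (d=13, Q=-51); attach at lengths (23/4, 29/4); label the merged cluster BLU
  updated: d(BLU,C)=25/4, d(BLU,R)=25/4
iteration 3: select BLU,C (d=25/4, Q=-41/2); attach at lengths (9/4, 4); label the merged cluster BCLU
  updated: d(BCLU,R)=4
iteration 4: select BCLU,R (d=4); attach at lengths (2, 2); label the merged cluster BCLRU
final tree: ((((B:10/3,L:-1/3):23/4,U:29/4):9/4,C:4):2,R:2)
total length: 105/4

23/4,29/4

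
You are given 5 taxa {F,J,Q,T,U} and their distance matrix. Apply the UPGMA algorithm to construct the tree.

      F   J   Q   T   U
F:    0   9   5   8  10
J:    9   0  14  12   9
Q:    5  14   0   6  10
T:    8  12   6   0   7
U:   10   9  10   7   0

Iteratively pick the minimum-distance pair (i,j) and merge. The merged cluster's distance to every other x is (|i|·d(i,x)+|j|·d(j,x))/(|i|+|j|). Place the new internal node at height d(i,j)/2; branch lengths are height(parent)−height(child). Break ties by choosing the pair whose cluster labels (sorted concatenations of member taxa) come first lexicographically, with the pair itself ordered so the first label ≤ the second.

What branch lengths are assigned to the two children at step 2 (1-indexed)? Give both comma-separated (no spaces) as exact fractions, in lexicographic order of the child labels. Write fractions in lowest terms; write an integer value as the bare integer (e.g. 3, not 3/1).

1. join F+Q (d=5) ⇒ FQ; edges |F|=5/2, |Q|=5/2
  updated: d(FQ,J)=23/2, d(FQ,T)=7, d(FQ,U)=10
2. join FQ+T (d=7) ⇒ FQT; edges |FQ|=1, |T|=7/2
  updated: d(FQT,J)=35/3, d(FQT,U)=9
3. join FQT+U (d=9) ⇒ FQTU; edges |FQT|=1, |U|=9/2
  updated: d(FQTU,J)=11
4. join FQTU+J (d=11) ⇒ FJQTU; edges |FQTU|=1, |J|=11/2
final tree: ((((F:5/2,Q:5/2):1,T:7/2):1,U:9/2):1,J:11/2)
total length: 43/2

1,7/2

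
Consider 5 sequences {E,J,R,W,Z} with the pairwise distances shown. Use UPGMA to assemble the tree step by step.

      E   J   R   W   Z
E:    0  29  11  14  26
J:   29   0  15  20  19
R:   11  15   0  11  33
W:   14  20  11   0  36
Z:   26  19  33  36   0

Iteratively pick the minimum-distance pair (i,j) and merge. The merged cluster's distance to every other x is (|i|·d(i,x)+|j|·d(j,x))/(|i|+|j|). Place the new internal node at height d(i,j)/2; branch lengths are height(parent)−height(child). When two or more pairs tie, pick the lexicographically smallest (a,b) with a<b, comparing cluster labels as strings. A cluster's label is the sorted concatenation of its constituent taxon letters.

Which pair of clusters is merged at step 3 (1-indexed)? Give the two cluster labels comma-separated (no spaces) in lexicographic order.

iteration 1: select E,R (d=11); attach at lengths (11/2, 11/2); label the merged cluster ER
  updated: d(ER,J)=22, d(ER,W)=25/2, d(ER,Z)=59/2
iteration 2: select ER,W (d=25/2); attach at lengths (3/4, 25/4); label the merged cluster ERW
  updated: d(ERW,J)=64/3, d(ERW,Z)=95/3
iteration 3: select J,Z (d=19); attach at lengths (19/2, 19/2); label the merged cluster JZ
  updated: d(ERW,JZ)=53/2
iteration 4: select ERW,JZ (d=53/2); attach at lengths (7, 15/4); label the merged cluster EJRWZ
final tree: (((E:11/2,R:11/2):3/4,W:25/4):7,(J:19/2,Z:19/2):15/4)
total length: 191/4

J,Z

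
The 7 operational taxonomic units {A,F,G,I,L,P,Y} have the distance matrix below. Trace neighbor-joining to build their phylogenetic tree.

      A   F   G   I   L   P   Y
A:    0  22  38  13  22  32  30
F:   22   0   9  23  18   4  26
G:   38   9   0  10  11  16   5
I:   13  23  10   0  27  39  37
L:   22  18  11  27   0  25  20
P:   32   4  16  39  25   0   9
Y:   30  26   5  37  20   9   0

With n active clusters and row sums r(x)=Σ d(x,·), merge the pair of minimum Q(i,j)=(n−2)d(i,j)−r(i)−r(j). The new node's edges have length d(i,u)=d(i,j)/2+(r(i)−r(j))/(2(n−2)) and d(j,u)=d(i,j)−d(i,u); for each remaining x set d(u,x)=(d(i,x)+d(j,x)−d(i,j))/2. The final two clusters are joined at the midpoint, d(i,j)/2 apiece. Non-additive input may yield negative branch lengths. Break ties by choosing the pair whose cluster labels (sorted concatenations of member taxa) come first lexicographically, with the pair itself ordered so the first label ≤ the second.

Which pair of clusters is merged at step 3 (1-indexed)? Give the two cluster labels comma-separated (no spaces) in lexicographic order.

AI,L

iteration 1: select A,I (d=13, Q=-241); attach at lengths (73/10, 57/10); label the merged cluster AI
  updated: d(AI,F)=16, d(AI,G)=35/2, d(AI,L)=18, d(AI,P)=29, d(AI,Y)=27
iteration 2: select F,P (d=4, Q=-140); attach at lengths (3/4, 13/4); label the merged cluster FP
  updated: d(AI,FP)=41/2, d(FP,G)=21/2, d(FP,L)=39/2, d(FP,Y)=31/2
iteration 3: select AI,L (d=18, Q=-195/2); attach at lengths (137/12, 79/12); label the merged cluster AIL
  updated: d(AIL,FP)=11, d(AIL,G)=21/4, d(AIL,Y)=29/2
iteration 4: select AIL,FP (d=11, Q=-183/4); attach at lengths (63/16, 113/16); label the merged cluster AFILP
  updated: d(AFILP,G)=19/8, d(AFILP,Y)=19/2
iteration 5: select AFILP,G (d=19/8, Q=-135/8); attach at lengths (55/16, -17/16); label the merged cluster AFGILP
  updated: d(AFGILP,Y)=97/16
iteration 6: select AFGILP,Y (d=97/16); attach at lengths (97/32, 97/32); label the merged cluster AFGILPY
final tree: (((((A:73/10,I:57/10):137/12,L:79/12):63/16,(F:3/4,P:13/4):113/16):55/16,G:-17/16):97/32,Y:97/32)
total length: 871/16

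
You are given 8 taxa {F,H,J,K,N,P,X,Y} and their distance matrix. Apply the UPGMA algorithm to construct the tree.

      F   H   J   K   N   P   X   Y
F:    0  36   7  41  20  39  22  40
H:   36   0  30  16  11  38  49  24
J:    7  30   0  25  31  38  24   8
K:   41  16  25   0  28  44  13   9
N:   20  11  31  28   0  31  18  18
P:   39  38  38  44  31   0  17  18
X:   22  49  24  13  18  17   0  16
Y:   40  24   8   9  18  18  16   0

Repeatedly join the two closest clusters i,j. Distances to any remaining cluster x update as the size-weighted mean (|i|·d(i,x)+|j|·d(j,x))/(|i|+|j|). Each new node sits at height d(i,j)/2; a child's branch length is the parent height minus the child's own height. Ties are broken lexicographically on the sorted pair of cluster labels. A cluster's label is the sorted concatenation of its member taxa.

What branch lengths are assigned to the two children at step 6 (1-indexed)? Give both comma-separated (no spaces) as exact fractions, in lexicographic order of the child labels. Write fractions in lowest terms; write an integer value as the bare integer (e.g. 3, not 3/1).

207/20,11/10

step 1: merge (F,J) at d=7; branch lengths F→7/2, J→7/2; new cluster FJ
  updated: d(FJ,H)=33, d(FJ,K)=33, d(FJ,N)=51/2, d(FJ,P)=77/2, d(FJ,X)=23, d(FJ,Y)=24
step 2: merge (K,Y) at d=9; branch lengths K→9/2, Y→9/2; new cluster KY
  updated: d(FJ,KY)=57/2, d(H,KY)=20, d(KY,N)=23, d(KY,P)=31, d(KY,X)=29/2
step 3: merge (H,N) at d=11; branch lengths H→11/2, N→11/2; new cluster HN
  updated: d(FJ,HN)=117/4, d(HN,KY)=43/2, d(HN,P)=69/2, d(HN,X)=67/2
step 4: merge (KY,X) at d=29/2; branch lengths KY→11/4, X→29/4; new cluster KXY
  updated: d(FJ,KXY)=80/3, d(HN,KXY)=51/2, d(KXY,P)=79/3
step 5: merge (HN,KXY) at d=51/2; branch lengths HN→29/4, KXY→11/2; new cluster HKNXY
  updated: d(FJ,HKNXY)=277/10, d(HKNXY,P)=148/5
step 6: merge (FJ,HKNXY) at d=277/10; branch lengths FJ→207/20, HKNXY→11/10; new cluster FHJKNXY
  updated: d(FHJKNXY,P)=225/7
step 7: merge (FHJKNXY,P) at d=225/7; branch lengths FHJKNXY→311/140, P→225/14; new cluster FHJKNPXY
final tree: (((F:7/2,J:7/2):207/20,((H:11/2,N:11/2):29/4,((K:9/2,Y:9/2):11/4,X:29/4):11/2):11/10):311/140,P:225/14)
total length: 11129/140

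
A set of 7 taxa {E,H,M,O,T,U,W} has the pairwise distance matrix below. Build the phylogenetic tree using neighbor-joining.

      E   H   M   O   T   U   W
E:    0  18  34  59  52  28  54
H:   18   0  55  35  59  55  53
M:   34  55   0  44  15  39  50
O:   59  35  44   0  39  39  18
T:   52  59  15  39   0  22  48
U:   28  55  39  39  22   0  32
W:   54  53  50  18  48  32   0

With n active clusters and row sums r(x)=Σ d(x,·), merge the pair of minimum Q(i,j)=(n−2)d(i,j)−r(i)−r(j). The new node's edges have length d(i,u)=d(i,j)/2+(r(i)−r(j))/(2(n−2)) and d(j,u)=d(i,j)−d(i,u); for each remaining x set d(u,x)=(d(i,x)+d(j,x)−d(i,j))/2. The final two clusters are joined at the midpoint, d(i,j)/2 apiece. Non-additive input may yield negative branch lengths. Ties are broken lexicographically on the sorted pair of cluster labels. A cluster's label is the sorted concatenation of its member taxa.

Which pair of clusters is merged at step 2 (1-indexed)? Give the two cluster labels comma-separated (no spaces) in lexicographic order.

O,W

iteration 1: select E,H (d=18, Q=-430); attach at lengths (6, 12); label the merged cluster EH
  updated: d(EH,M)=71/2, d(EH,O)=38, d(EH,T)=93/2, d(EH,U)=65/2, d(EH,W)=89/2
iteration 2: select O,W (d=18, Q=-597/2); attach at lengths (115/16, 173/16); label the merged cluster OW
  updated: d(EH,OW)=129/4, d(M,OW)=38, d(OW,T)=69/2, d(OW,U)=53/2
iteration 3: select M,T (d=15, Q=-401/2); attach at lengths (109/12, 71/12); label the merged cluster MT
  updated: d(EH,MT)=67/2, d(MT,OW)=115/4, d(MT,U)=23
iteration 4: select EH,OW (d=129/4, Q=-485/4); attach at lengths (301/16, 215/16); label the merged cluster EHOW
  updated: d(EHOW,MT)=15, d(EHOW,U)=107/8
iteration 5: select EHOW,MT (d=15, Q=-411/8); attach at lengths (43/16, 197/16); label the merged cluster EHMOTW
  updated: d(EHMOTW,U)=171/16
iteration 6: select EHMOTW,U (d=171/16); attach at lengths (171/32, 171/32); label the merged cluster EHMOTUW
final tree: ((((E:6,H:12):301/16,(O:115/16,W:173/16):215/16):43/16,(M:109/12,T:71/12):197/16):171/32,U:171/32)
total length: 1743/16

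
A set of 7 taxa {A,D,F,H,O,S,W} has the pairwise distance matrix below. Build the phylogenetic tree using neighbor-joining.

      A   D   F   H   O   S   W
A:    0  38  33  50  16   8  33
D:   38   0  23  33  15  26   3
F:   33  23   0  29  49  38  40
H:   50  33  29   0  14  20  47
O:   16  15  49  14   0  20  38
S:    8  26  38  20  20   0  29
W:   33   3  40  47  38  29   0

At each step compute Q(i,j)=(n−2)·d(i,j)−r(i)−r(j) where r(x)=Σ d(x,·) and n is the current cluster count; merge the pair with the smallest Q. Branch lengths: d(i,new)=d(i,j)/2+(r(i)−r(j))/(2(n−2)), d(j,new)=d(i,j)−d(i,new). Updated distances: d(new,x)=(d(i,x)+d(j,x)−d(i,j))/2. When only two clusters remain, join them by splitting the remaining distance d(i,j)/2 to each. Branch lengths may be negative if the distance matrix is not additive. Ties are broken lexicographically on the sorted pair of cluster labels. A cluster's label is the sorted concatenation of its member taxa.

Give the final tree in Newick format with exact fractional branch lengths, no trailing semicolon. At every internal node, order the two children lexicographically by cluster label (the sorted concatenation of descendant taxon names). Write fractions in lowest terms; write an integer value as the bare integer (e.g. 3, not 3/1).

step 1: merge (D,W) at d=3, Q=-313; branch lengths D→-37/10, W→67/10; new cluster DW
  updated: d(A,DW)=34, d(DW,F)=30, d(DW,H)=77/2, d(DW,O)=25, d(DW,S)=26
step 2: merge (A,S) at d=8, Q=-221; branch lengths A→61/8, S→3/8; new cluster AS
  updated: d(AS,DW)=26, d(AS,F)=63/2, d(AS,H)=31, d(AS,O)=14
step 3: merge (H,O) at d=14, Q=-345/2; branch lengths H→35/4, O→21/4; new cluster HO
  updated: d(AS,HO)=31/2, d(DW,HO)=99/4, d(F,HO)=32
step 4: merge (AS,HO) at d=31/2, Q=-457/4; branch lengths AS→127/16, HO→121/16; new cluster AHOS
  updated: d(AHOS,DW)=141/8, d(AHOS,F)=24
step 5: merge (AHOS,DW) at d=141/8, Q=-573/8; branch lengths AHOS→93/16, DW→189/16; new cluster ADHOSW
  updated: d(ADHOSW,F)=291/16
step 6: merge (ADHOSW,F) at d=291/16; branch lengths ADHOSW→291/32, F→291/32; new cluster ADFHOSW
final tree: ((((A:61/8,S:3/8):127/16,(H:35/4,O:21/4):121/16):93/16,(D:-37/10,W:67/10):189/16):291/32,F:291/32)
total length: 1221/16

((((A:61/8,S:3/8):127/16,(H:35/4,O:21/4):121/16):93/16,(D:-37/10,W:67/10):189/16):291/32,F:291/32)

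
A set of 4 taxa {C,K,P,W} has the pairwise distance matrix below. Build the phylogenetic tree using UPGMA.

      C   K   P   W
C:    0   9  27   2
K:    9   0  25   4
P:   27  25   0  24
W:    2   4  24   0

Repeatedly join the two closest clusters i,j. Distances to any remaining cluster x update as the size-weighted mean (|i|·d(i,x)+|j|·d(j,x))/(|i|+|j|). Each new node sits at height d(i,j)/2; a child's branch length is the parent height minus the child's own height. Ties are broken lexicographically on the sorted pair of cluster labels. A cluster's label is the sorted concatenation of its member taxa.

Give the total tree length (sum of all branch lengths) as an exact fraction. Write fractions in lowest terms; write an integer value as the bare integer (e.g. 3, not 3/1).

355/12

step 1: merge (C,W) at d=2; branch lengths C→1, W→1; new cluster CW
  updated: d(CW,K)=13/2, d(CW,P)=51/2
step 2: merge (CW,K) at d=13/2; branch lengths CW→9/4, K→13/4; new cluster CKW
  updated: d(CKW,P)=76/3
step 3: merge (CKW,P) at d=76/3; branch lengths CKW→113/12, P→38/3; new cluster CKPW
final tree: (((C:1,W:1):9/4,K:13/4):113/12,P:38/3)
total length: 355/12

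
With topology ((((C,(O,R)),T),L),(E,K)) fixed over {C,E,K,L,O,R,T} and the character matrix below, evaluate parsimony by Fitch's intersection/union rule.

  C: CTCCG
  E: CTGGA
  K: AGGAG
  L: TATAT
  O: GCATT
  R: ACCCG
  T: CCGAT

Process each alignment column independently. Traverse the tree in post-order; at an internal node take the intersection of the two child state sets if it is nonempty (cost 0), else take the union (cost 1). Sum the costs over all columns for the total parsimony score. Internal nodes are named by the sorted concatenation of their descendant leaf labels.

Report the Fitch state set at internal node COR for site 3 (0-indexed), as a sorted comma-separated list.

C

[col 0] OR: children O:{G}, R:{A} ∪→ {A,G}; cost 1
[col 0] COR: children C:{C}, OR:{A,G} ∪→ {A,C,G}; cost 1
[col 0] CORT: children COR:{A,C,G}, T:{C} ∩→ {C}; cost 0
[col 0] CLORT: children CORT:{C}, L:{T} ∪→ {C,T}; cost 1
[col 0] EK: children E:{C}, K:{A} ∪→ {A,C}; cost 1
[col 0] CEKLORT: children CLORT:{C,T}, EK:{A,C} ∩→ {C}; cost 0
[col 1] OR: children O:{C}, R:{C} ∩→ {C}; cost 0
[col 1] COR: children C:{T}, OR:{C} ∪→ {C,T}; cost 1
[col 1] CORT: children COR:{C,T}, T:{C} ∩→ {C}; cost 0
[col 1] CLORT: children CORT:{C}, L:{A} ∪→ {A,C}; cost 1
[col 1] EK: children E:{T}, K:{G} ∪→ {G,T}; cost 1
[col 1] CEKLORT: children CLORT:{A,C}, EK:{G,T} ∪→ {A,C,G,T}; cost 1
[col 2] OR: children O:{A}, R:{C} ∪→ {A,C}; cost 1
[col 2] COR: children C:{C}, OR:{A,C} ∩→ {C}; cost 0
[col 2] CORT: children COR:{C}, T:{G} ∪→ {C,G}; cost 1
[col 2] CLORT: children CORT:{C,G}, L:{T} ∪→ {C,G,T}; cost 1
[col 2] EK: children E:{G}, K:{G} ∩→ {G}; cost 0
[col 2] CEKLORT: children CLORT:{C,G,T}, EK:{G} ∩→ {G}; cost 0
[col 3] OR: children O:{T}, R:{C} ∪→ {C,T}; cost 1
[col 3] COR: children C:{C}, OR:{C,T} ∩→ {C}; cost 0
[col 3] CORT: children COR:{C}, T:{A} ∪→ {A,C}; cost 1
[col 3] CLORT: children CORT:{A,C}, L:{A} ∩→ {A}; cost 0
[col 3] EK: children E:{G}, K:{A} ∪→ {A,G}; cost 1
[col 3] CEKLORT: children CLORT:{A}, EK:{A,G} ∩→ {A}; cost 0
[col 4] OR: children O:{T}, R:{G} ∪→ {G,T}; cost 1
[col 4] COR: children C:{G}, OR:{G,T} ∩→ {G}; cost 0
[col 4] CORT: children COR:{G}, T:{T} ∪→ {G,T}; cost 1
[col 4] CLORT: children CORT:{G,T}, L:{T} ∩→ {T}; cost 0
[col 4] EK: children E:{A}, K:{G} ∪→ {A,G}; cost 1
[col 4] CEKLORT: children CLORT:{T}, EK:{A,G} ∪→ {A,G,T}; cost 1
per-site changes: [4, 4, 3, 3, 4]; total = 18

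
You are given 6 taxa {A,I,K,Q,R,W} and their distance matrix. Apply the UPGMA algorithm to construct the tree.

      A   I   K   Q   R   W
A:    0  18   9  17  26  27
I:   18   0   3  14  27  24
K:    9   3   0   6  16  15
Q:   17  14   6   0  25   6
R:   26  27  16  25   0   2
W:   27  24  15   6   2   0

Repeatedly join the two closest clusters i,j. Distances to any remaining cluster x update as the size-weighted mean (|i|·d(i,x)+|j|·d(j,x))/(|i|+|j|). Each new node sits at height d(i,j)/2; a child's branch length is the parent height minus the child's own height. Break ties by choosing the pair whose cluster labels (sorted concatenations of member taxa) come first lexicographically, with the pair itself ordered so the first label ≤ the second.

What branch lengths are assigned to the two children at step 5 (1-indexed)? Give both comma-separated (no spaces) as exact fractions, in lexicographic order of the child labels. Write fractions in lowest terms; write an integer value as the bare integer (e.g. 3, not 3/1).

73/24,75/8

1. join R+W (d=2) ⇒ RW; edges |R|=1, |W|=1
  updated: d(A,RW)=53/2, d(I,RW)=51/2, d(K,RW)=31/2, d(Q,RW)=31/2
2. join I+K (d=3) ⇒ IK; edges |I|=3/2, |K|=3/2
  updated: d(A,IK)=27/2, d(IK,Q)=10, d(IK,RW)=41/2
3. join IK+Q (d=10) ⇒ IKQ; edges |IK|=7/2, |Q|=5
  updated: d(A,IKQ)=44/3, d(IKQ,RW)=113/6
4. join A+IKQ (d=44/3) ⇒ AIKQ; edges |A|=22/3, |IKQ|=7/3
  updated: d(AIKQ,RW)=83/4
5. join AIKQ+RW (d=83/4) ⇒ AIKQRW; edges |AIKQ|=73/24, |RW|=75/8
final tree: ((A:22/3,((I:3/2,K:3/2):7/2,Q:5):7/3):73/24,(R:1,W:1):75/8)
total length: 427/12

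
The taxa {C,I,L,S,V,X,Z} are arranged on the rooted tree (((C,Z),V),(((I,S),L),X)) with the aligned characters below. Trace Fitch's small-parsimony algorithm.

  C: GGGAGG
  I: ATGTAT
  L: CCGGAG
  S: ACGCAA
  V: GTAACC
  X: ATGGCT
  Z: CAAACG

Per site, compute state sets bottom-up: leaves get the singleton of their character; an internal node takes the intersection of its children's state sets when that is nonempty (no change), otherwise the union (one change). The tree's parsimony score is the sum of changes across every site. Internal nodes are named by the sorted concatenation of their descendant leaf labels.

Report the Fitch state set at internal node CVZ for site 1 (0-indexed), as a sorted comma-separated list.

site 0, node CZ: C={G} ∪ Z={C} → {C,G} (+1)
site 0, node CVZ: CZ={C,G} ∩ V={G} → {G} (+0)
site 0, node IS: I={A} ∩ S={A} → {A} (+0)
site 0, node ILS: IS={A} ∪ L={C} → {A,C} (+1)
site 0, node ILSX: ILS={A,C} ∩ X={A} → {A} (+0)
site 0, node CILSVXZ: CVZ={G} ∪ ILSX={A} → {A,G} (+1)
site 1, node CZ: C={G} ∪ Z={A} → {A,G} (+1)
site 1, node CVZ: CZ={A,G} ∪ V={T} → {A,G,T} (+1)
site 1, node IS: I={T} ∪ S={C} → {C,T} (+1)
site 1, node ILS: IS={C,T} ∩ L={C} → {C} (+0)
site 1, node ILSX: ILS={C} ∪ X={T} → {C,T} (+1)
site 1, node CILSVXZ: CVZ={A,G,T} ∩ ILSX={C,T} → {T} (+0)
site 2, node CZ: C={G} ∪ Z={A} → {A,G} (+1)
site 2, node CVZ: CZ={A,G} ∩ V={A} → {A} (+0)
site 2, node IS: I={G} ∩ S={G} → {G} (+0)
site 2, node ILS: IS={G} ∩ L={G} → {G} (+0)
site 2, node ILSX: ILS={G} ∩ X={G} → {G} (+0)
site 2, node CILSVXZ: CVZ={A} ∪ ILSX={G} → {A,G} (+1)
site 3, node CZ: C={A} ∩ Z={A} → {A} (+0)
site 3, node CVZ: CZ={A} ∩ V={A} → {A} (+0)
site 3, node IS: I={T} ∪ S={C} → {C,T} (+1)
site 3, node ILS: IS={C,T} ∪ L={G} → {C,G,T} (+1)
site 3, node ILSX: ILS={C,G,T} ∩ X={G} → {G} (+0)
site 3, node CILSVXZ: CVZ={A} ∪ ILSX={G} → {A,G} (+1)
site 4, node CZ: C={G} ∪ Z={C} → {C,G} (+1)
site 4, node CVZ: CZ={C,G} ∩ V={C} → {C} (+0)
site 4, node IS: I={A} ∩ S={A} → {A} (+0)
site 4, node ILS: IS={A} ∩ L={A} → {A} (+0)
site 4, node ILSX: ILS={A} ∪ X={C} → {A,C} (+1)
site 4, node CILSVXZ: CVZ={C} ∩ ILSX={A,C} → {C} (+0)
site 5, node CZ: C={G} ∩ Z={G} → {G} (+0)
site 5, node CVZ: CZ={G} ∪ V={C} → {C,G} (+1)
site 5, node IS: I={T} ∪ S={A} → {A,T} (+1)
site 5, node ILS: IS={A,T} ∪ L={G} → {A,G,T} (+1)
site 5, node ILSX: ILS={A,G,T} ∩ X={T} → {T} (+0)
site 5, node CILSVXZ: CVZ={C,G} ∪ ILSX={T} → {C,G,T} (+1)
per-site changes: [3, 4, 2, 3, 2, 4]; total = 18

A,G,T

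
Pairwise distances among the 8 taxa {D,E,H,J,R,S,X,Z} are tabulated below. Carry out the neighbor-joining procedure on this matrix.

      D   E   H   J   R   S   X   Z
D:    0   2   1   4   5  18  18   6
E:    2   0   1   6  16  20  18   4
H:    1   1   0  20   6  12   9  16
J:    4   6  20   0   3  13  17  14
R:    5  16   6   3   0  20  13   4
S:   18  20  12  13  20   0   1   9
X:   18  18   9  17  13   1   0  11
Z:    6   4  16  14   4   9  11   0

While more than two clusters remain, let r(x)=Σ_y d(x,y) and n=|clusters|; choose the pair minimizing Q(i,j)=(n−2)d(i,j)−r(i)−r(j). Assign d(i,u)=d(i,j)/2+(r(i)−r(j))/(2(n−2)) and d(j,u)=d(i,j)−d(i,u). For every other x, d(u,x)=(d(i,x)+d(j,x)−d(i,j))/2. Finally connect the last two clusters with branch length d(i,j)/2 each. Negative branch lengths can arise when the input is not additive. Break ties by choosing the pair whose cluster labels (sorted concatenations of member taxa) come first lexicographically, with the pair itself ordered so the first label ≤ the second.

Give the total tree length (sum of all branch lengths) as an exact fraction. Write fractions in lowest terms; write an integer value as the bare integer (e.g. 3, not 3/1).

1. join S+X (d=1, Q=-174) ⇒ SX; edges |S|=1, |X|=0
  updated: d(D,SX)=35/2, d(E,SX)=37/2, d(H,SX)=10, d(J,SX)=29/2, d(R,SX)=16, d(SX,Z)=19/2
2. join E+H (d=1, Q=-193/2) ⇒ EH; edges |E|=-3/20, |H|=23/20
  updated: d(D,EH)=1, d(EH,J)=25/2, d(EH,R)=21/2, d(EH,SX)=55/4, d(EH,Z)=19/2
3. join D+EH (d=1, Q=-307/4) ⇒ DEH; edges |D|=-39/32, |EH|=71/32
  updated: d(DEH,J)=31/4, d(DEH,R)=29/4, d(DEH,SX)=121/8, d(DEH,Z)=29/4
4. join SX+Z (d=19/2, Q=-491/8) ⇒ SXZ; edges |SX|=391/48, |Z|=65/48
  updated: d(DEH,SXZ)=103/16, d(J,SXZ)=19/2, d(R,SXZ)=21/4
5. join DEH+SXZ (d=103/16, Q=-119/4) ⇒ DEHSXZ; edges |DEH|=105/32, |SXZ|=101/32
  updated: d(DEHSXZ,J)=173/32, d(DEHSXZ,R)=97/32
6. join DEHSXZ+J (d=173/32, Q=-183/16) ⇒ DEHJSXZ; edges |DEHSXZ|=87/32, |J|=43/16
  updated: d(DEHJSXZ,R)=5/16
7. join DEHJSXZ+R (d=5/16) ⇒ DEHJRSXZ; edges |DEHJSXZ|=5/32, |R|=5/32
final tree: ((((D:-39/32,(E:-3/20,H:23/20):71/32):105/32,((S:1,X:0):391/48,Z:65/48):101/32):87/32,J:43/16):5/32,R:5/32)
total length: 789/32

789/32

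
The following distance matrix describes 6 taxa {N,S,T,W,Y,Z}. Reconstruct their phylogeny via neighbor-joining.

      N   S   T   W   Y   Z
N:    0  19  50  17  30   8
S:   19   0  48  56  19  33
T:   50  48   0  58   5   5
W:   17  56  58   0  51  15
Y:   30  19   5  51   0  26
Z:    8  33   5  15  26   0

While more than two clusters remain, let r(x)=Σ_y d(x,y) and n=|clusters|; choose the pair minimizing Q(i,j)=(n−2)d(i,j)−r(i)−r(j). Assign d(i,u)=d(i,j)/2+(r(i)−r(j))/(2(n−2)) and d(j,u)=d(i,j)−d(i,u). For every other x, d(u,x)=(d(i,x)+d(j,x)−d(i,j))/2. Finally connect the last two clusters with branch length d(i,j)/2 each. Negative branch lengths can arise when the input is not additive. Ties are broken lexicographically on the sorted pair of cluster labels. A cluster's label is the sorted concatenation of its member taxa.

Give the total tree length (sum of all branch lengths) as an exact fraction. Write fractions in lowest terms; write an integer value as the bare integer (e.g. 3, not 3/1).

1. join T+Y (d=5, Q=-277) ⇒ TY; edges |T|=55/8, |Y|=-15/8
  updated: d(N,TY)=75/2, d(S,TY)=31, d(TY,W)=52, d(TY,Z)=13
2. join S+TY (d=31, Q=-359/2) ⇒ STY; edges |S|=197/12, |TY|=175/12
  updated: d(N,STY)=51/4, d(STY,W)=77/2, d(STY,Z)=15/2
3. join N+W (d=17, Q=-297/4) ⇒ NW; edges |N|=5/16, |W|=267/16
  updated: d(NW,STY)=137/8, d(NW,Z)=3
4. join NW+STY (d=137/8, Q=-221/8) ⇒ NSTWY; edges |NW|=101/16, |STY|=173/16
  updated: d(NSTWY,Z)=-53/16
5. join NSTWY+Z (d=-53/16) ⇒ NSTWYZ; edges |NSTWY|=-53/32, |Z|=-53/32
final tree: (((N:5/16,W:267/16):101/16,(S:197/12,(T:55/8,Y:-15/8):175/12):173/16):-53/32,Z:-53/32)
total length: 1069/16

1069/16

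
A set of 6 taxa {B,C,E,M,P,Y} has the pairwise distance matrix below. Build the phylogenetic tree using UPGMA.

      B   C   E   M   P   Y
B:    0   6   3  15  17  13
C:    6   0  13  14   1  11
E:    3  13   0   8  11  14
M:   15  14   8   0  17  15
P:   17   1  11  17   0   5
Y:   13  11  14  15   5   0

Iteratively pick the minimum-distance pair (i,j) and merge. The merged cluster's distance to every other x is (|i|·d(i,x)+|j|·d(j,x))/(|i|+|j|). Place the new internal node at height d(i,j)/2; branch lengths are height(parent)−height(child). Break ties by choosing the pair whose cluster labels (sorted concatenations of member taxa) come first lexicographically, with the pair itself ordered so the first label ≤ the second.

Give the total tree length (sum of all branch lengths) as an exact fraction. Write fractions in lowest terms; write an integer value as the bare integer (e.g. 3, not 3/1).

301/12

step 1: merge (C,P) at d=1; branch lengths C→1/2, P→1/2; new cluster CP
  updated: d(B,CP)=23/2, d(CP,E)=12, d(CP,M)=31/2, d(CP,Y)=8
step 2: merge (B,E) at d=3; branch lengths B→3/2, E→3/2; new cluster BE
  updated: d(BE,CP)=47/4, d(BE,M)=23/2, d(BE,Y)=27/2
step 3: merge (CP,Y) at d=8; branch lengths CP→7/2, Y→4; new cluster CPY
  updated: d(BE,CPY)=37/3, d(CPY,M)=46/3
step 4: merge (BE,M) at d=23/2; branch lengths BE→17/4, M→23/4; new cluster BEM
  updated: d(BEM,CPY)=40/3
step 5: merge (BEM,CPY) at d=40/3; branch lengths BEM→11/12, CPY→8/3; new cluster BCEMPY
final tree: (((B:3/2,E:3/2):17/4,M:23/4):11/12,((C:1/2,P:1/2):7/2,Y:4):8/3)
total length: 301/12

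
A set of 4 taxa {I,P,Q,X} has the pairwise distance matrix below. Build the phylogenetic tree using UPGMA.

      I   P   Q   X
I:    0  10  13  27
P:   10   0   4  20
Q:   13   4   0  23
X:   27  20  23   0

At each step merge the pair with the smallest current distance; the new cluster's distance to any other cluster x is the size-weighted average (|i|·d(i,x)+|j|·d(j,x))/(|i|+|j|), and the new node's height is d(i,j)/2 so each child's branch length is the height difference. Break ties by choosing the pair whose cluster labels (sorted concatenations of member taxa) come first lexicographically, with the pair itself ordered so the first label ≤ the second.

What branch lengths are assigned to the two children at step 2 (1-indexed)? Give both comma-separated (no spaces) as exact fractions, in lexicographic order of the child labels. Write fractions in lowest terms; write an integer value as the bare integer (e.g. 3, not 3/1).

iteration 1: select P,Q (d=4); attach at lengths (2, 2); label the merged cluster PQ
  updated: d(I,PQ)=23/2, d(PQ,X)=43/2
iteration 2: select I,PQ (d=23/2); attach at lengths (23/4, 15/4); label the merged cluster IPQ
  updated: d(IPQ,X)=70/3
iteration 3: select IPQ,X (d=70/3); attach at lengths (71/12, 35/3); label the merged cluster IPQX
final tree: ((I:23/4,(P:2,Q:2):15/4):71/12,X:35/3)
total length: 373/12

23/4,15/4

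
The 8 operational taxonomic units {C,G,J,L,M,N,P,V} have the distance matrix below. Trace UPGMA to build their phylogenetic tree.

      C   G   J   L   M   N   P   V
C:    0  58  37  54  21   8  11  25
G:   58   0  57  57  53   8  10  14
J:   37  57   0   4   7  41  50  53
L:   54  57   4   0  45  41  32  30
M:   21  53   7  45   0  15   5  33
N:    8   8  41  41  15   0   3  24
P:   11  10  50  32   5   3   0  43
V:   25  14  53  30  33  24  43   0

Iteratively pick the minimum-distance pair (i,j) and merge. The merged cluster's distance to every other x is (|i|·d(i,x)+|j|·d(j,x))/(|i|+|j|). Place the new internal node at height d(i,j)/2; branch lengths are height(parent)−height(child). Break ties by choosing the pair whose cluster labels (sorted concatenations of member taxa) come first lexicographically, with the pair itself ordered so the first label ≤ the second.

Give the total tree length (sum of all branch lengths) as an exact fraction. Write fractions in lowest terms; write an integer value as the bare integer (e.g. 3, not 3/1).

869/10

step 1: merge (N,P) at d=3; branch lengths N→3/2, P→3/2; new cluster NP
  updated: d(C,NP)=19/2, d(G,NP)=9, d(J,NP)=91/2, d(L,NP)=73/2, d(M,NP)=10, d(NP,V)=67/2
step 2: merge (J,L) at d=4; branch lengths J→2, L→2; new cluster JL
  updated: d(C,JL)=91/2, d(G,JL)=57, d(JL,M)=26, d(JL,NP)=41, d(JL,V)=83/2
step 3: merge (G,NP) at d=9; branch lengths G→9/2, NP→3; new cluster GNP
  updated: d(C,GNP)=77/3, d(GNP,JL)=139/3, d(GNP,M)=73/3, d(GNP,V)=27
step 4: merge (C,M) at d=21; branch lengths C→21/2, M→21/2; new cluster CM
  updated: d(CM,GNP)=25, d(CM,JL)=143/4, d(CM,V)=29
step 5: merge (CM,GNP) at d=25; branch lengths CM→2, GNP→8; new cluster CGMNP
  updated: d(CGMNP,JL)=421/10, d(CGMNP,V)=139/5
step 6: merge (CGMNP,V) at d=139/5; branch lengths CGMNP→7/5, V→139/10; new cluster CGMNPV
  updated: d(CGMNPV,JL)=42
step 7: merge (CGMNPV,JL) at d=42; branch lengths CGMNPV→71/10, JL→19; new cluster CGJLMNPV
final tree: ((((C:21/2,M:21/2):2,(G:9/2,(N:3/2,P:3/2):3):8):7/5,V:139/10):71/10,(J:2,L:2):19)
total length: 869/10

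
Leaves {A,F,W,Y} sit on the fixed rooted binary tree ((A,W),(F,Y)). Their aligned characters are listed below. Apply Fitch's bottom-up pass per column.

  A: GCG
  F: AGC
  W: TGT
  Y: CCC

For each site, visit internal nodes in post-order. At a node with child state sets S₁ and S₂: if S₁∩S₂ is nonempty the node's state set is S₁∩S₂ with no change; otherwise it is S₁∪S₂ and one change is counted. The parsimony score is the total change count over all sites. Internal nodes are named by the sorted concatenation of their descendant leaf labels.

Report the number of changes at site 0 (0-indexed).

AW@0: {G} ∪ {T} = {G,T} (union, +1)
FY@0: {A} ∪ {C} = {A,C} (union, +1)
AFWY@0: {G,T} ∪ {A,C} = {A,C,G,T} (union, +1)
AW@1: {C} ∪ {G} = {C,G} (union, +1)
FY@1: {G} ∪ {C} = {C,G} (union, +1)
AFWY@1: {C,G} ∩ {C,G} = {C,G} (intersection, +0)
AW@2: {G} ∪ {T} = {G,T} (union, +1)
FY@2: {C} ∩ {C} = {C} (intersection, +0)
AFWY@2: {G,T} ∪ {C} = {C,G,T} (union, +1)
per-site changes: [3, 2, 2]; total = 7

3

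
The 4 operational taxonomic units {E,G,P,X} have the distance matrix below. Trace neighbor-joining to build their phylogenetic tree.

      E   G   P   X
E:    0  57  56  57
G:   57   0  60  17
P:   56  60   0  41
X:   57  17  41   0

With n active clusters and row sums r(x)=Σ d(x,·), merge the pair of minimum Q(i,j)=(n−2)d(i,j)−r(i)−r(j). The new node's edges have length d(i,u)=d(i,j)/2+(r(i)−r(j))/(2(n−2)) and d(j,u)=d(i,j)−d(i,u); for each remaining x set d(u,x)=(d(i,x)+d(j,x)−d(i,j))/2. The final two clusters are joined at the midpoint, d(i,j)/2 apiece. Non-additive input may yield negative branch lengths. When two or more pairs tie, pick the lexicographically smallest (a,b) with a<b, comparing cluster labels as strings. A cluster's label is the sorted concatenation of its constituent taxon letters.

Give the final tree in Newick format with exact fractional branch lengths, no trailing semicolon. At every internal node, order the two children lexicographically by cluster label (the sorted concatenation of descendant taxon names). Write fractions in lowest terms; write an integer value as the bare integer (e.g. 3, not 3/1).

(((E:125/4,P:99/4):69/4,G:53/4):15/8,X:15/8)

iteration 1: select E,P (d=56, Q=-215); attach at lengths (125/4, 99/4); label the merged cluster EP
  updated: d(EP,G)=61/2, d(EP,X)=21
iteration 2: select EP,G (d=61/2, Q=-137/2); attach at lengths (69/4, 53/4); label the merged cluster EGP
  updated: d(EGP,X)=15/4
iteration 3: select EGP,X (d=15/4); attach at lengths (15/8, 15/8); label the merged cluster EGPX
final tree: (((E:125/4,P:99/4):69/4,G:53/4):15/8,X:15/8)
total length: 361/4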